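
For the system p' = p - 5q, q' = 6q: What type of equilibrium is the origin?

A = [[1,-5],[0,6]]; det(A-λI) = λ^2 - 7λ + 6.
λ = 6, 1: both positive.

unstable node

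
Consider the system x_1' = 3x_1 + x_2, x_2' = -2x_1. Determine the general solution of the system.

Coefficient matrix A = [[3, 1], [-2, 0]].
Characteristic polynomial det(A - λI) = λ^2 - 3λ + 2 = 0.
Eigenvalues λ = 1, 2.
For λ=1: (A-λI) row 1 is [2, 1], so an eigenvector is (1, -2).
For λ=2: (A-λI) row 1 is [1, 1], so an eigenvector is (1, -1).
General solution: c_1e^(t)(1,-2) + c_2e^(2t)(1,-1).

x_1(t) = c_1e^(t) + c_2e^(2t), x_2(t) = -2c_1e^(t) - c_2e^(2t)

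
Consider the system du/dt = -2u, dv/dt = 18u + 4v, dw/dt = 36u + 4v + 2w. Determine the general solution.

u(t) = c_2e^(-2t), v(t) = c_1e^(4t) - 3c_2e^(-2t), w(t) = 2c_1e^(4t) - 6c_2e^(-2t) + c_3e^(2t)

Coefficient matrix A = [[-2, 0, 0], [18, 4, 0], [36, 4, 2]].
det(A - λI) = 0 gives eigenvalues λ = 4, -2, 2.
For λ=4: eigenvector (0,1,2).
For λ=-2: eigenvector (1,-3,-6).
For λ=2: eigenvector (0,0,1).
General solution: c_1e^(4t)(0,1,2) + c_2e^(-2t)(1,-3,-6) + c_3e^(2t)(0,0,1).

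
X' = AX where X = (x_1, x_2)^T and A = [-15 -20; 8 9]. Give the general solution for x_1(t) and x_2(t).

Coefficient matrix A = [[-15, -20], [8, 9]].
Characteristic polynomial det(A - λI) = λ^2 + 6λ + 25 = 0.
Eigenvalues λ = -3 ± 4i (complex conjugate pair).
For λ=-3+4i: an eigenvector is (1,-1) - i(2,-1) = (1 - 2i, -1 + i).
A real fundamental pair from Re and Im of e^((-3+4i)t)v: X_1 = e^(-3t)(cos(4t)·(1,-1) + sin(4t)·(2,-1)), X_2 = e^(-3t)(sin(4t)·(1,-1) - cos(4t)·(2,-1)).
General solution: C_1X_1 + C_2X_2.

x_1(t) = 2C_1e^(-3t)sin(4t) + C_1e^(-3t)cos(4t) + C_2e^(-3t)sin(4t) - 2C_2e^(-3t)cos(4t), x_2(t) = -C_1e^(-3t)sin(4t) - C_1e^(-3t)cos(4t) - C_2e^(-3t)sin(4t) + C_2e^(-3t)cos(4t)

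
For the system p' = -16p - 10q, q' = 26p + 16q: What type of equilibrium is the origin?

A = [[-16,-10],[26,16]]; det(A-λI) = λ^2 + 4.
λ = 0 ± 2i: zero real part.

center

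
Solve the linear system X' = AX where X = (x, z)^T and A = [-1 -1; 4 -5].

Coefficient matrix A = [[-1, -1], [4, -5]].
Characteristic polynomial det(A - λI) = λ^2 + 6λ + 9 = 0.
Single eigenvalue λ = -3 with algebraic multiplicity 2.
Eigenvector v = (-1,-2); generalized eigenvector w with (A-λI)w=v is (-1,-1).
General solution: e^(-3t)[c_1·v + c_2·(t·v + w)].

x(t) = -c_1e^(-3t) - c_2te^(-3t) - c_2e^(-3t), z(t) = -2c_1e^(-3t) - 2c_2te^(-3t) - c_2e^(-3t)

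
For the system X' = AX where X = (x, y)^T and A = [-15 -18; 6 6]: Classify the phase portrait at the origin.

stable node

A = [[-15,-18],[6,6]]; det(A-λI) = λ^2 + 9λ + 18.
λ = -3, -6: both negative.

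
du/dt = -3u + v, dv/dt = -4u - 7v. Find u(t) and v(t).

u(t) = -C_1e^(-5t) - C_2te^(-5t) + C_2e^(-5t), v(t) = 2C_1e^(-5t) + 2C_2te^(-5t) - 3C_2e^(-5t)

Coefficient matrix A = [[-3, 1], [-4, -7]].
Characteristic polynomial det(A - λI) = λ^2 + 10λ + 25 = 0.
Single eigenvalue λ = -5 with algebraic multiplicity 2.
Eigenvector v = (-1,2); generalized eigenvector w with (A-λI)w=v is (1,-3).
General solution: e^(-5t)[C_1·v + C_2·(t·v + w)].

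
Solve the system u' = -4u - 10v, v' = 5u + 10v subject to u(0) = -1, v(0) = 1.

u(t) = -3e^(3t)sin(t) - e^(3t)cos(t), v(t) = 2e^(3t)sin(t) + e^(3t)cos(t)

Coefficient matrix A = [[-4, -10], [5, 10]].
Characteristic polynomial det(A - λI) = λ^2 - 6λ + 10 = 0.
Eigenvalues λ = 3 ± i (complex conjugate pair).
For λ=3+i: an eigenvector is (3,-2) - i(-1,1) = (3 + i, -2 - i).
A real fundamental pair from Re and Im of e^((3+i)t)v: X_1 = e^(3t)(cos(t)·(3,-2) + sin(t)·(-1,1)), X_2 = e^(3t)(sin(t)·(3,-2) - cos(t)·(-1,1)).
General solution: K_1X_1 + K_2X_2.
Applying u(0)=-1, v(0)=1 gives K_1=0, K_2=-1.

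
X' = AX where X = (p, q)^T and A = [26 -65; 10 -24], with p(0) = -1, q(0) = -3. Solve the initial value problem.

p(t) = 34e^(t)sin(5t) - e^(t)cos(5t), q(t) = 13e^(t)sin(5t) - 3e^(t)cos(5t)

Coefficient matrix A = [[26, -65], [10, -24]].
Characteristic polynomial det(A - λI) = λ^2 - 2λ + 26 = 0.
Eigenvalues λ = 1 ± 5i (complex conjugate pair).
For λ=1+5i: an eigenvector is (2,1) - i(-3,-1) = (2 + 3i, 1 + i).
A real fundamental pair from Re and Im of e^((1+5i)t)v: X_1 = e^(t)(cos(5t)·(2,1) + sin(5t)·(-3,-1)), X_2 = e^(t)(sin(5t)·(2,1) - cos(5t)·(-3,-1)).
General solution: c_1X_1 + c_2X_2.
Applying p(0)=-1, q(0)=-3 gives c_1=-8, c_2=5.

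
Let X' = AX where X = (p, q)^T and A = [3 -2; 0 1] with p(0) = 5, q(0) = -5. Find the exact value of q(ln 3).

A = [[3,-2],[0,1]]; eigenvalues λ = 3, 1.
Eigenvectors: (-1,0) for λ=3, (1,1) for λ=1.
From the initial condition, c_1 = -10, c_2 = -5.
q(ln 3) = (-10)(3^3)(0) + (-5)(3^1)(1) = -15.

-15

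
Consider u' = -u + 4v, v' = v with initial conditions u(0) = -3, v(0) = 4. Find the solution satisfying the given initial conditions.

u(t) = 8e^(t) - 11e^(-t), v(t) = 4e^(t)

Coefficient matrix A = [[-1, 4], [0, 1]].
Characteristic polynomial det(A - λI) = λ^2 - 1 = 0.
Eigenvalues λ = 1, -1.
For λ=1: (A-λI) row 1 is [-2, 4], so an eigenvector is (2, 1).
For λ=-1: (A-λI) row 1 is [0, 4], so an eigenvector is (-1, 0).
General solution: K_1e^(t)(2,1) + K_2e^(-t)(-1,0).
Applying u(0)=-3, v(0)=4 gives K_1=4, K_2=11.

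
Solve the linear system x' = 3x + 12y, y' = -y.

Coefficient matrix A = [[3, 12], [0, -1]].
Characteristic polynomial det(A - λI) = λ^2 - 2λ - 3 = 0.
Eigenvalues λ = 3, -1.
For λ=3: (A-λI) row 1 is [0, 12], so an eigenvector is (-1, 0).
For λ=-1: (A-λI) row 1 is [4, 12], so an eigenvector is (-3, 1).
General solution: c_1e^(3t)(-1,0) + c_2e^(-t)(-3,1).

x(t) = -c_1e^(3t) - 3c_2e^(-t), y(t) = c_2e^(-t)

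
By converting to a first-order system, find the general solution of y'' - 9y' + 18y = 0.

Let x_1 = y, x_2 = y'. Then x_1' = x_2 and x_2' = -18x_1 + 9x_2.
A = [[0,1],[-18,9]]; det(A-λI) = λ^2 - 9λ + 18.
Eigenvalues λ = 6, 3 with eigenvectors (1,6), (1,3).

y(t) = C_1e^(6t) + C_2e^(3t)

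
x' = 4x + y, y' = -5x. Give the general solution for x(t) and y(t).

x(t) = c_1e^(2t)sin(t) - c_2e^(2t)cos(t), y(t) = -2c_1e^(2t)sin(t) + c_1e^(2t)cos(t) + c_2e^(2t)sin(t) + 2c_2e^(2t)cos(t)

Coefficient matrix A = [[4, 1], [-5, 0]].
Characteristic polynomial det(A - λI) = λ^2 - 4λ + 5 = 0.
Eigenvalues λ = 2 ± i (complex conjugate pair).
For λ=2+i: an eigenvector is (0,1) - i(1,-2) = (0 - i, 1 + 2i).
A real fundamental pair from Re and Im of e^((2+i)t)v: X_1 = e^(2t)(cos(t)·(0,1) + sin(t)·(1,-2)), X_2 = e^(2t)(sin(t)·(0,1) - cos(t)·(1,-2)).
General solution: c_1X_1 + c_2X_2.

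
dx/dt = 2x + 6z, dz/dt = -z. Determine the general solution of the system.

x(t) = -2K_1e^(-t) - K_2e^(2t), z(t) = K_1e^(-t)

Coefficient matrix A = [[2, 6], [0, -1]].
Characteristic polynomial det(A - λI) = λ^2 - λ - 2 = 0.
Eigenvalues λ = -1, 2.
For λ=-1: (A-λI) row 1 is [3, 6], so an eigenvector is (-2, 1).
For λ=2: (A-λI) row 1 is [0, 6], so an eigenvector is (-1, 0).
General solution: K_1e^(-t)(-2,1) + K_2e^(2t)(-1,0).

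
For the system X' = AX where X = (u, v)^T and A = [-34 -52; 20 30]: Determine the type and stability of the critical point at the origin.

A = [[-34,-52],[20,30]]; det(A-λI) = λ^2 + 4λ + 20.
λ = -2 ± 4i: negative real part.

stable spiral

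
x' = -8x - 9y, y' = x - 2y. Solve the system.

Coefficient matrix A = [[-8, -9], [1, -2]].
Characteristic polynomial det(A - λI) = λ^2 + 10λ + 25 = 0.
Single eigenvalue λ = -5 with algebraic multiplicity 2.
Eigenvector v = (3,-1); generalized eigenvector w with (A-λI)w=v is (-1,0).
General solution: e^(-5t)[C_1·v + C_2·(t·v + w)].

x(t) = 3C_1e^(-5t) + 3C_2te^(-5t) - C_2e^(-5t), y(t) = -C_1e^(-5t) - C_2te^(-5t)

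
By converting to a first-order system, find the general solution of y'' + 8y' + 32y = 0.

y(t) = K_1e^(-4t)cos(4t) + K_2e^(-4t)sin(4t)

Let x_1 = y, x_2 = y'. Then x_1' = x_2 and x_2' = -32x_1 - 8x_2.
A = [[0,1],[-32,-8]]; det(A-λI) = λ^2 + 8λ + 32.
Eigenvalues λ = -4 ± 4i.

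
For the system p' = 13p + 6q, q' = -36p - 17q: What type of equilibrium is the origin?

saddle

A = [[13,6],[-36,-17]]; det(A-λI) = λ^2 + 4λ - 5.
λ = 1, -5: opposite signs.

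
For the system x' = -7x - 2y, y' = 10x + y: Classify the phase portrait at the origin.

A = [[-7,-2],[10,1]]; det(A-λI) = λ^2 + 6λ + 13.
λ = -3 ± 2i: negative real part.

stable spiral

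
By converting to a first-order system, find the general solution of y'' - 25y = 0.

y(t) = C_1e^(-5t) + C_2e^(5t)

Let x_1 = y, x_2 = y'. Then x_1' = x_2 and x_2' = 25x_1.
A = [[0,1],[25,0]]; det(A-λI) = λ^2 - 25.
Eigenvalues λ = -5, 5 with eigenvectors (1,-5), (1,5).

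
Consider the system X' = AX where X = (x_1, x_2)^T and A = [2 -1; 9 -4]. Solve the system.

Coefficient matrix A = [[2, -1], [9, -4]].
Characteristic polynomial det(A - λI) = λ^2 + 2λ + 1 = 0.
Single eigenvalue λ = -1 with algebraic multiplicity 2.
Eigenvector v = (1,3); generalized eigenvector w with (A-λI)w=v is (1,2).
General solution: e^(-t)[c_1·v + c_2·(t·v + w)].

x_1(t) = c_1e^(-t) + c_2te^(-t) + c_2e^(-t), x_2(t) = 3c_1e^(-t) + 3c_2te^(-t) + 2c_2e^(-t)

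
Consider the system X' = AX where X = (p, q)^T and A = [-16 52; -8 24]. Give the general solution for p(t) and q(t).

p(t) = 3K_1e^(4t)sin(4t) + 2K_1e^(4t)cos(4t) + 2K_2e^(4t)sin(4t) - 3K_2e^(4t)cos(4t), q(t) = K_1e^(4t)sin(4t) + K_1e^(4t)cos(4t) + K_2e^(4t)sin(4t) - K_2e^(4t)cos(4t)

Coefficient matrix A = [[-16, 52], [-8, 24]].
Characteristic polynomial det(A - λI) = λ^2 - 8λ + 32 = 0.
Eigenvalues λ = 4 ± 4i (complex conjugate pair).
For λ=4+4i: an eigenvector is (2,1) - i(3,1) = (2 - 3i, 1 - i).
A real fundamental pair from Re and Im of e^((4+4i)t)v: X_1 = e^(4t)(cos(4t)·(2,1) + sin(4t)·(3,1)), X_2 = e^(4t)(sin(4t)·(2,1) - cos(4t)·(3,1)).
General solution: K_1X_1 + K_2X_2.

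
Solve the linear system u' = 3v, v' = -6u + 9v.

u(t) = -C_1e^(3t) - C_2e^(6t), v(t) = -C_1e^(3t) - 2C_2e^(6t)

Coefficient matrix A = [[0, 3], [-6, 9]].
Characteristic polynomial det(A - λI) = λ^2 - 9λ + 18 = 0.
Eigenvalues λ = 3, 6.
For λ=3: (A-λI) row 1 is [-3, 3], so an eigenvector is (-1, -1).
For λ=6: (A-λI) row 1 is [-6, 3], so an eigenvector is (-1, -2).
General solution: C_1e^(3t)(-1,-1) + C_2e^(6t)(-1,-2).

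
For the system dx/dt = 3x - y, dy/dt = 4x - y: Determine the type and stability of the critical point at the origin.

A = [[3,-1],[4,-1]]; det(A-λI) = λ^2 - 2λ + 1.
repeated λ = 1 with a single eigenvector.

unstable improper node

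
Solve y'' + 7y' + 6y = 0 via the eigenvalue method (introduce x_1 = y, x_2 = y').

y(t) = C_1e^(-6t) + C_2e^(-t)

Let x_1 = y, x_2 = y'. Then x_1' = x_2 and x_2' = -6x_1 - 7x_2.
A = [[0,1],[-6,-7]]; det(A-λI) = λ^2 + 7λ + 6.
Eigenvalues λ = -6, -1 with eigenvectors (1,-6), (1,-1).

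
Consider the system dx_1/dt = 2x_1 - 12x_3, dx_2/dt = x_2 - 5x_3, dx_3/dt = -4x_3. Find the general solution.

Coefficient matrix A = [[2, 0, -12], [0, 1, -5], [0, 0, -4]].
det(A - λI) = 0 gives eigenvalues λ = 2, 1, -4.
For λ=2: eigenvector (1,0,0).
For λ=1: eigenvector (0,1,0).
For λ=-4: eigenvector (2,1,1).
General solution: C_1e^(2t)(1,0,0) + C_2e^(t)(0,1,0) + C_3e^(-4t)(2,1,1).

x_1(t) = C_1e^(2t) + 2C_3e^(-4t), x_2(t) = C_2e^(t) + C_3e^(-4t), x_3(t) = C_3e^(-4t)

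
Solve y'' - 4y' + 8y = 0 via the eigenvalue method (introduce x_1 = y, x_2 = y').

Let x_1 = y, x_2 = y'. Then x_1' = x_2 and x_2' = -8x_1 + 4x_2.
A = [[0,1],[-8,4]]; det(A-λI) = λ^2 - 4λ + 8.
Eigenvalues λ = 2 ± 2i.

y(t) = K_1e^(2t)cos(2t) + K_2e^(2t)sin(2t)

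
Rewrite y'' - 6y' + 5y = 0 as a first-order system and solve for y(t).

y(t) = K_1e^(t) + K_2e^(5t)

Let x_1 = y, x_2 = y'. Then x_1' = x_2 and x_2' = -5x_1 + 6x_2.
A = [[0,1],[-5,6]]; det(A-λI) = λ^2 - 6λ + 5.
Eigenvalues λ = 1, 5 with eigenvectors (1,1), (1,5).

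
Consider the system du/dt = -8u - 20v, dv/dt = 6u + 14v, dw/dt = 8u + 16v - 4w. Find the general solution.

Coefficient matrix A = [[-8, -20, 0], [6, 14, 0], [8, 16, -4]].
det(A - λI) = 0 gives eigenvalues λ = 4, 2, -4.
For λ=4: eigenvector (-5,3,1).
For λ=2: eigenvector (-2,1,0).
For λ=-4: eigenvector (0,0,1).
General solution: c_1e^(4t)(-5,3,1) + c_2e^(2t)(-2,1,0) + c_3e^(-4t)(0,0,1).

u(t) = -5c_1e^(4t) - 2c_2e^(2t), v(t) = 3c_1e^(4t) + c_2e^(2t), w(t) = c_1e^(4t) + c_3e^(-4t)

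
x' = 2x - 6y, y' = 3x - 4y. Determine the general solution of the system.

x(t) = K_1e^(-t)sin(3t) - K_1e^(-t)cos(3t) - K_2e^(-t)sin(3t) - K_2e^(-t)cos(3t), y(t) = -K_1e^(-t)cos(3t) - K_2e^(-t)sin(3t)

Coefficient matrix A = [[2, -6], [3, -4]].
Characteristic polynomial det(A - λI) = λ^2 + 2λ + 10 = 0.
Eigenvalues λ = -1 ± 3i (complex conjugate pair).
For λ=-1+3i: an eigenvector is (-1,-1) - i(1,0) = (-1 - i, -1).
A real fundamental pair from Re and Im of e^((-1+3i)t)v: X_1 = e^(-t)(cos(3t)·(-1,-1) + sin(3t)·(1,0)), X_2 = e^(-t)(sin(3t)·(-1,-1) - cos(3t)·(1,0)).
General solution: K_1X_1 + K_2X_2.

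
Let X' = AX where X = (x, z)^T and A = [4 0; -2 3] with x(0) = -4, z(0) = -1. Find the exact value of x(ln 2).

A = [[4,0],[-2,3]]; eigenvalues λ = 4, 3.
Eigenvectors: (1,-2) for λ=4, (0,1) for λ=3.
From the initial condition, c_1 = -4, c_2 = -9.
x(ln 2) = (-4)(2^4)(1) + (-9)(2^3)(0) = -64.

-64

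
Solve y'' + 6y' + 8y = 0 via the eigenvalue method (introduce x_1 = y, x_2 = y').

y(t) = K_1e^(-4t) + K_2e^(-2t)

Let x_1 = y, x_2 = y'. Then x_1' = x_2 and x_2' = -8x_1 - 6x_2.
A = [[0,1],[-8,-6]]; det(A-λI) = λ^2 + 6λ + 8.
Eigenvalues λ = -4, -2 with eigenvectors (1,-4), (1,-2).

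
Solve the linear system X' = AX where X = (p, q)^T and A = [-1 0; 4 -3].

p(t) = -C_2e^(-t), q(t) = -C_1e^(-3t) - 2C_2e^(-t)

Coefficient matrix A = [[-1, 0], [4, -3]].
Characteristic polynomial det(A - λI) = λ^2 + 4λ + 3 = 0.
Eigenvalues λ = -3, -1.
For λ=-3: (A-λI) row 1 is [2, 0], so an eigenvector is (0, -1).
For λ=-1: (A-λI) row 2 is [4, -2], so an eigenvector is (-1, -2).
General solution: C_1e^(-3t)(0,-1) + C_2e^(-t)(-1,-2).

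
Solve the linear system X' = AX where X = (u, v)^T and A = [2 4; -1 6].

Coefficient matrix A = [[2, 4], [-1, 6]].
Characteristic polynomial det(A - λI) = λ^2 - 8λ + 16 = 0.
Single eigenvalue λ = 4 with algebraic multiplicity 2.
Eigenvector v = (-2,-1); generalized eigenvector w with (A-λI)w=v is (-1,-1).
General solution: e^(4t)[C_1·v + C_2·(t·v + w)].

u(t) = -2C_1e^(4t) - 2C_2te^(4t) - C_2e^(4t), v(t) = -C_1e^(4t) - C_2te^(4t) - C_2e^(4t)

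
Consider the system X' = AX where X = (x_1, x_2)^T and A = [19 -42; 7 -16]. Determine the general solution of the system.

Coefficient matrix A = [[19, -42], [7, -16]].
Characteristic polynomial det(A - λI) = λ^2 - 3λ - 10 = 0.
Eigenvalues λ = -2, 5.
For λ=-2: (A-λI) row 1 is [21, -42], so an eigenvector is (2, 1).
For λ=5: (A-λI) row 1 is [14, -42], so an eigenvector is (3, 1).
General solution: C_1e^(-2t)(2,1) + C_2e^(5t)(3,1).

x_1(t) = 2C_1e^(-2t) + 3C_2e^(5t), x_2(t) = C_1e^(-2t) + C_2e^(5t)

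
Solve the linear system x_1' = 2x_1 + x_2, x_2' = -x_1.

Coefficient matrix A = [[2, 1], [-1, 0]].
Characteristic polynomial det(A - λI) = λ^2 - 2λ + 1 = 0.
Single eigenvalue λ = 1 with algebraic multiplicity 2.
Eigenvector v = (1,-1); generalized eigenvector w with (A-λI)w=v is (2,-1).
General solution: e^(t)[C_1·v + C_2·(t·v + w)].

x_1(t) = C_1e^(t) + C_2te^(t) + 2C_2e^(t), x_2(t) = -C_1e^(t) - C_2te^(t) - C_2e^(t)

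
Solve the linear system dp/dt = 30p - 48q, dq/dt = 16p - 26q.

p(t) = -2K_1e^(6t) + 3K_2e^(-2t), q(t) = -K_1e^(6t) + 2K_2e^(-2t)

Coefficient matrix A = [[30, -48], [16, -26]].
Characteristic polynomial det(A - λI) = λ^2 - 4λ - 12 = 0.
Eigenvalues λ = 6, -2.
For λ=6: (A-λI) row 1 is [24, -48], so an eigenvector is (-2, -1).
For λ=-2: (A-λI) row 1 is [32, -48], so an eigenvector is (3, 2).
General solution: K_1e^(6t)(-2,-1) + K_2e^(-2t)(3,2).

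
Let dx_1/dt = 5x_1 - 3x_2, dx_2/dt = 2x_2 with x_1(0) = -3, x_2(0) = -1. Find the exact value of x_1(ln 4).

-2064

A = [[5,-3],[0,2]]; eigenvalues λ = 2, 5.
Eigenvectors: (-1,-1) for λ=2, (1,0) for λ=5.
From the initial condition, c_1 = 1, c_2 = -2.
x_1(ln 4) = (1)(4^2)(-1) + (-2)(4^5)(1) = -2064.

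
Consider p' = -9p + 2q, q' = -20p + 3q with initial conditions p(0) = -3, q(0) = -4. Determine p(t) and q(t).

Coefficient matrix A = [[-9, 2], [-20, 3]].
Characteristic polynomial det(A - λI) = λ^2 + 6λ + 13 = 0.
Eigenvalues λ = -3 ± 2i (complex conjugate pair).
For λ=-3+2i: an eigenvector is (-1,-3) - i(0,1) = (-1, -3 - i).
A real fundamental pair from Re and Im of e^((-3+2i)t)v: X_1 = e^(-3t)(cos(2t)·(-1,-3) + sin(2t)·(0,1)), X_2 = e^(-3t)(sin(2t)·(-1,-3) - cos(2t)·(0,1)).
General solution: C_1X_1 + C_2X_2.
Applying p(0)=-3, q(0)=-4 gives C_1=3, C_2=-5.

p(t) = 5e^(-3t)sin(2t) - 3e^(-3t)cos(2t), q(t) = 18e^(-3t)sin(2t) - 4e^(-3t)cos(2t)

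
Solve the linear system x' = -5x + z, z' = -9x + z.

x(t) = K_1e^(-2t) + K_2te^(-2t), z(t) = 3K_1e^(-2t) + 3K_2te^(-2t) + K_2e^(-2t)

Coefficient matrix A = [[-5, 1], [-9, 1]].
Characteristic polynomial det(A - λI) = λ^2 + 4λ + 4 = 0.
Single eigenvalue λ = -2 with algebraic multiplicity 2.
Eigenvector v = (1,3); generalized eigenvector w with (A-λI)w=v is (0,1).
General solution: e^(-2t)[K_1·v + K_2·(t·v + w)].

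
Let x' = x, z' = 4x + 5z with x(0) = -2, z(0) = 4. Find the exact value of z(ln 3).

A = [[1,0],[4,5]]; eigenvalues λ = 1, 5.
Eigenvectors: (1,-1) for λ=1, (0,-1) for λ=5.
From the initial condition, c_1 = -2, c_2 = -2.
z(ln 3) = (-2)(3^1)(-1) + (-2)(3^5)(-1) = 492.

492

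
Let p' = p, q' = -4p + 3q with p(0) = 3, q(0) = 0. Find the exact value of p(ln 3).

A = [[1,0],[-4,3]]; eigenvalues λ = 1, 3.
Eigenvectors: (-1,-2) for λ=1, (0,-1) for λ=3.
From the initial condition, c_1 = -3, c_2 = 6.
p(ln 3) = (-3)(3^1)(-1) + (6)(3^3)(0) = 9.

9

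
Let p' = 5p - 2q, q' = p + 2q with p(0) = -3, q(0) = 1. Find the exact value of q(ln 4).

A = [[5,-2],[1,2]]; eigenvalues λ = 3, 4.
Eigenvectors: (1,1) for λ=3, (-2,-1) for λ=4.
From the initial condition, c_1 = 5, c_2 = 4.
q(ln 4) = (5)(4^3)(1) + (4)(4^4)(-1) = -704.

-704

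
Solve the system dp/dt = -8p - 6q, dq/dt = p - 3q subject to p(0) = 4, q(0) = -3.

Coefficient matrix A = [[-8, -6], [1, -3]].
Characteristic polynomial det(A - λI) = λ^2 + 11λ + 30 = 0.
Eigenvalues λ = -5, -6.
For λ=-5: (A-λI) row 1 is [-3, -6], so an eigenvector is (2, -1).
For λ=-6: (A-λI) row 1 is [-2, -6], so an eigenvector is (3, -1).
General solution: C_1e^(-5t)(2,-1) + C_2e^(-6t)(3,-1).
Applying p(0)=4, q(0)=-3 gives C_1=5, C_2=-2.

p(t) = 10e^(-5t) - 6e^(-6t), q(t) = -5e^(-5t) + 2e^(-6t)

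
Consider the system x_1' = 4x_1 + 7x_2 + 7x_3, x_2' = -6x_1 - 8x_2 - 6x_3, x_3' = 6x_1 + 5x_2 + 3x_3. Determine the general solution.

x_1(t) = K_1e^(4t) - K_3e^(-3t), x_2(t) = -K_1e^(4t) + K_2e^(-2t), x_3(t) = K_1e^(4t) - K_2e^(-2t) + K_3e^(-3t)

Coefficient matrix A = [[4, 7, 7], [-6, -8, -6], [6, 5, 3]].
det(A - λI) = 0 gives eigenvalues λ = 4, -2, -3.
For λ=4: eigenvector (1,-1,1).
For λ=-2: eigenvector (0,1,-1).
For λ=-3: eigenvector (-1,0,1).
General solution: K_1e^(4t)(1,-1,1) + K_2e^(-2t)(0,1,-1) + K_3e^(-3t)(-1,0,1).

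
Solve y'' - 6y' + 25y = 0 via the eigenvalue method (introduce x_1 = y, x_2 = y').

Let x_1 = y, x_2 = y'. Then x_1' = x_2 and x_2' = -25x_1 + 6x_2.
A = [[0,1],[-25,6]]; det(A-λI) = λ^2 - 6λ + 25.
Eigenvalues λ = 3 ± 4i.

y(t) = C_1e^(3t)cos(4t) + C_2e^(3t)sin(4t)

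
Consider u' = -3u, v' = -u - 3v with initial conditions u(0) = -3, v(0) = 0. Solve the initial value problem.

u(t) = -3e^(-3t), v(t) = 3te^(-3t)

Coefficient matrix A = [[-3, 0], [-1, -3]].
Characteristic polynomial det(A - λI) = λ^2 + 6λ + 9 = 0.
Single eigenvalue λ = -3 with algebraic multiplicity 2.
Eigenvector v = (0,-1); generalized eigenvector w with (A-λI)w=v is (1,2).
General solution: e^(-3t)[C_1·v + C_2·(t·v + w)].
Applying u(0)=-3, v(0)=0 gives C_1=-6, C_2=-3.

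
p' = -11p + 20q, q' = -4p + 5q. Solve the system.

Coefficient matrix A = [[-11, 20], [-4, 5]].
Characteristic polynomial det(A - λI) = λ^2 + 6λ + 25 = 0.
Eigenvalues λ = -3 ± 4i (complex conjugate pair).
For λ=-3+4i: an eigenvector is (1,0) - i(-2,-1) = (1 + 2i, 0 + i).
A real fundamental pair from Re and Im of e^((-3+4i)t)v: X_1 = e^(-3t)(cos(4t)·(1,0) + sin(4t)·(-2,-1)), X_2 = e^(-3t)(sin(4t)·(1,0) - cos(4t)·(-2,-1)).
General solution: K_1X_1 + K_2X_2.

p(t) = -2K_1e^(-3t)sin(4t) + K_1e^(-3t)cos(4t) + K_2e^(-3t)sin(4t) + 2K_2e^(-3t)cos(4t), q(t) = -K_1e^(-3t)sin(4t) + K_2e^(-3t)cos(4t)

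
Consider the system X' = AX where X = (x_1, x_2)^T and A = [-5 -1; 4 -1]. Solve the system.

Coefficient matrix A = [[-5, -1], [4, -1]].
Characteristic polynomial det(A - λI) = λ^2 + 6λ + 9 = 0.
Single eigenvalue λ = -3 with algebraic multiplicity 2.
Eigenvector v = (1,-2); generalized eigenvector w with (A-λI)w=v is (-2,3).
General solution: e^(-3t)[C_1·v + C_2·(t·v + w)].

x_1(t) = C_1e^(-3t) + C_2te^(-3t) - 2C_2e^(-3t), x_2(t) = -2C_1e^(-3t) - 2C_2te^(-3t) + 3C_2e^(-3t)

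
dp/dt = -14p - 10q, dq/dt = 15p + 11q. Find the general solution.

p(t) = 2K_1e^(t) + K_2e^(-4t), q(t) = -3K_1e^(t) - K_2e^(-4t)

Coefficient matrix A = [[-14, -10], [15, 11]].
Characteristic polynomial det(A - λI) = λ^2 + 3λ - 4 = 0.
Eigenvalues λ = 1, -4.
For λ=1: (A-λI) row 1 is [-15, -10], so an eigenvector is (2, -3).
For λ=-4: (A-λI) row 1 is [-10, -10], so an eigenvector is (1, -1).
General solution: K_1e^(t)(2,-3) + K_2e^(-4t)(1,-1).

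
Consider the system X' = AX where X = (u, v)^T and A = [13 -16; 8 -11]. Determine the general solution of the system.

Coefficient matrix A = [[13, -16], [8, -11]].
Characteristic polynomial det(A - λI) = λ^2 - 2λ - 15 = 0.
Eigenvalues λ = 5, -3.
For λ=5: (A-λI) row 1 is [8, -16], so an eigenvector is (-2, -1).
For λ=-3: (A-λI) row 1 is [16, -16], so an eigenvector is (1, 1).
General solution: K_1e^(5t)(-2,-1) + K_2e^(-3t)(1,1).

u(t) = -2K_1e^(5t) + K_2e^(-3t), v(t) = -K_1e^(5t) + K_2e^(-3t)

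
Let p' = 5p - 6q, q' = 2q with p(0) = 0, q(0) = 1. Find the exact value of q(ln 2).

4

A = [[5,-6],[0,2]]; eigenvalues λ = 5, 2.
Eigenvectors: (-1,0) for λ=5, (-2,-1) for λ=2.
From the initial condition, c_1 = 2, c_2 = -1.
q(ln 2) = (2)(2^5)(0) + (-1)(2^2)(-1) = 4.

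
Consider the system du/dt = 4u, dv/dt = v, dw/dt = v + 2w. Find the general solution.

Coefficient matrix A = [[4, 0, 0], [0, 1, 0], [0, 1, 2]].
det(A - λI) = 0 gives eigenvalues λ = 4, 1, 2.
For λ=4: eigenvector (1,0,0).
For λ=1: eigenvector (0,1,-1).
For λ=2: eigenvector (0,0,1).
General solution: K_1e^(4t)(1,0,0) + K_2e^(t)(0,1,-1) + K_3e^(2t)(0,0,1).

u(t) = K_1e^(4t), v(t) = K_2e^(t), w(t) = -K_2e^(t) + K_3e^(2t)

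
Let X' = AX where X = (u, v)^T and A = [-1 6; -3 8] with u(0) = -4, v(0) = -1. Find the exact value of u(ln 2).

A = [[-1,6],[-3,8]]; eigenvalues λ = 2, 5.
Eigenvectors: (2,1) for λ=2, (-1,-1) for λ=5.
From the initial condition, c_1 = -3, c_2 = -2.
u(ln 2) = (-3)(2^2)(2) + (-2)(2^5)(-1) = 40.

40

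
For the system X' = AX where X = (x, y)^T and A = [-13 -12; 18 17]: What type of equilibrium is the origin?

saddle

A = [[-13,-12],[18,17]]; det(A-λI) = λ^2 - 4λ - 5.
λ = -1, 5: opposite signs.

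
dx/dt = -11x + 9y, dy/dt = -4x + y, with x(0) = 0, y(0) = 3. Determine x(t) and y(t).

Coefficient matrix A = [[-11, 9], [-4, 1]].
Characteristic polynomial det(A - λI) = λ^2 + 10λ + 25 = 0.
Single eigenvalue λ = -5 with algebraic multiplicity 2.
Eigenvector v = (3,2); generalized eigenvector w with (A-λI)w=v is (-2,-1).
General solution: e^(-5t)[c_1·v + c_2·(t·v + w)].
Applying x(0)=0, y(0)=3 gives c_1=6, c_2=9.

x(t) = 27te^(-5t), y(t) = 18te^(-5t) + 3e^(-5t)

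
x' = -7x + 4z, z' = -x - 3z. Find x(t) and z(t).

x(t) = -2c_1e^(-5t) - 2c_2te^(-5t) + c_2e^(-5t), z(t) = -c_1e^(-5t) - c_2te^(-5t)

Coefficient matrix A = [[-7, 4], [-1, -3]].
Characteristic polynomial det(A - λI) = λ^2 + 10λ + 25 = 0.
Single eigenvalue λ = -5 with algebraic multiplicity 2.
Eigenvector v = (-2,-1); generalized eigenvector w with (A-λI)w=v is (1,0).
General solution: e^(-5t)[c_1·v + c_2·(t·v + w)].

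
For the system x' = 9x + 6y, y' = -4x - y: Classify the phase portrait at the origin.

A = [[9,6],[-4,-1]]; det(A-λI) = λ^2 - 8λ + 15.
λ = 5, 3: both positive.

unstable node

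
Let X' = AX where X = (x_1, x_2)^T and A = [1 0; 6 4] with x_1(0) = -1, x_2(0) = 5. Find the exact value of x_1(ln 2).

A = [[1,0],[6,4]]; eigenvalues λ = 4, 1.
Eigenvectors: (0,1) for λ=4, (-1,2) for λ=1.
From the initial condition, c_1 = 3, c_2 = 1.
x_1(ln 2) = (3)(2^4)(0) + (1)(2^1)(-1) = -2.

-2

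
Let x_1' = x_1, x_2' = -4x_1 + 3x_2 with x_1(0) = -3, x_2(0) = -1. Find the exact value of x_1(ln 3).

A = [[1,0],[-4,3]]; eigenvalues λ = 3, 1.
Eigenvectors: (0,-1) for λ=3, (1,2) for λ=1.
From the initial condition, c_1 = -5, c_2 = -3.
x_1(ln 3) = (-5)(3^3)(0) + (-3)(3^1)(1) = -9.

-9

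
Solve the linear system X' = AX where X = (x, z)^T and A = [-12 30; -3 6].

x(t) = c_1e^(-3t)sin(3t) + 3c_1e^(-3t)cos(3t) + 3c_2e^(-3t)sin(3t) - c_2e^(-3t)cos(3t), z(t) = c_1e^(-3t)cos(3t) + c_2e^(-3t)sin(3t)

Coefficient matrix A = [[-12, 30], [-3, 6]].
Characteristic polynomial det(A - λI) = λ^2 + 6λ + 18 = 0.
Eigenvalues λ = -3 ± 3i (complex conjugate pair).
For λ=-3+3i: an eigenvector is (3,1) - i(1,0) = (3 - i, 1).
A real fundamental pair from Re and Im of e^((-3+3i)t)v: X_1 = e^(-3t)(cos(3t)·(3,1) + sin(3t)·(1,0)), X_2 = e^(-3t)(sin(3t)·(3,1) - cos(3t)·(1,0)).
General solution: c_1X_1 + c_2X_2.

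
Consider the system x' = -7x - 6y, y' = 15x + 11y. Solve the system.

Coefficient matrix A = [[-7, -6], [15, 11]].
Characteristic polynomial det(A - λI) = λ^2 - 4λ + 13 = 0.
Eigenvalues λ = 2 ± 3i (complex conjugate pair).
For λ=2+3i: an eigenvector is (-1,1) - i(1,-2) = (-1 - i, 1 + 2i).
A real fundamental pair from Re and Im of e^((2+3i)t)v: X_1 = e^(2t)(cos(3t)·(-1,1) + sin(3t)·(1,-2)), X_2 = e^(2t)(sin(3t)·(-1,1) - cos(3t)·(1,-2)).
General solution: c_1X_1 + c_2X_2.

x(t) = c_1e^(2t)sin(3t) - c_1e^(2t)cos(3t) - c_2e^(2t)sin(3t) - c_2e^(2t)cos(3t), y(t) = -2c_1e^(2t)sin(3t) + c_1e^(2t)cos(3t) + c_2e^(2t)sin(3t) + 2c_2e^(2t)cos(3t)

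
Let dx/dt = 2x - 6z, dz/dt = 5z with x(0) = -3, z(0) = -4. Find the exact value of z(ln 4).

A = [[2,-6],[0,5]]; eigenvalues λ = 2, 5.
Eigenvectors: (1,0) for λ=2, (2,-1) for λ=5.
From the initial condition, c_1 = -11, c_2 = 4.
z(ln 4) = (-11)(4^2)(0) + (4)(4^5)(-1) = -4096.

-4096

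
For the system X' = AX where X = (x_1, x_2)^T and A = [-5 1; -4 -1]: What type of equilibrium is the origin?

stable improper node

A = [[-5,1],[-4,-1]]; det(A-λI) = λ^2 + 6λ + 9.
repeated λ = -3 with a single eigenvector.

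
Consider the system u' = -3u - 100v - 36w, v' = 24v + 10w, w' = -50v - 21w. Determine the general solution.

u(t) = 10c_1e^(-t) - 4c_2e^(4t) + c_3e^(-3t), v(t) = -2c_1e^(-t) + c_2e^(4t), w(t) = 5c_1e^(-t) - 2c_2e^(4t)

Coefficient matrix A = [[-3, -100, -36], [0, 24, 10], [0, -50, -21]].
det(A - λI) = 0 gives eigenvalues λ = -1, 4, -3.
For λ=-1: eigenvector (10,-2,5).
For λ=4: eigenvector (-4,1,-2).
For λ=-3: eigenvector (1,0,0).
General solution: c_1e^(-t)(10,-2,5) + c_2e^(4t)(-4,1,-2) + c_3e^(-3t)(1,0,0).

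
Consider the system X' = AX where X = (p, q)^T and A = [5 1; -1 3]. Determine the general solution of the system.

Coefficient matrix A = [[5, 1], [-1, 3]].
Characteristic polynomial det(A - λI) = λ^2 - 8λ + 16 = 0.
Single eigenvalue λ = 4 with algebraic multiplicity 2.
Eigenvector v = (-1,1); generalized eigenvector w with (A-λI)w=v is (1,-2).
General solution: e^(4t)[c_1·v + c_2·(t·v + w)].

p(t) = -c_1e^(4t) - c_2te^(4t) + c_2e^(4t), q(t) = c_1e^(4t) + c_2te^(4t) - 2c_2e^(4t)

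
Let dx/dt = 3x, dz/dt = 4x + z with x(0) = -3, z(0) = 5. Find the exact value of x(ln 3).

A = [[3,0],[4,1]]; eigenvalues λ = 3, 1.
Eigenvectors: (-1,-2) for λ=3, (0,-1) for λ=1.
From the initial condition, c_1 = 3, c_2 = -11.
x(ln 3) = (3)(3^3)(-1) + (-11)(3^1)(0) = -81.

-81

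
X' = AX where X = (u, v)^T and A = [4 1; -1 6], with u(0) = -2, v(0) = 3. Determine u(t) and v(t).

Coefficient matrix A = [[4, 1], [-1, 6]].
Characteristic polynomial det(A - λI) = λ^2 - 10λ + 25 = 0.
Single eigenvalue λ = 5 with algebraic multiplicity 2.
Eigenvector v = (1,1); generalized eigenvector w with (A-λI)w=v is (2,3).
General solution: e^(5t)[K_1·v + K_2·(t·v + w)].
Applying u(0)=-2, v(0)=3 gives K_1=-12, K_2=5.

u(t) = 5te^(5t) - 2e^(5t), v(t) = 5te^(5t) + 3e^(5t)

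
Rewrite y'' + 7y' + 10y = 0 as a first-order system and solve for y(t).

Let x_1 = y, x_2 = y'. Then x_1' = x_2 and x_2' = -10x_1 - 7x_2.
A = [[0,1],[-10,-7]]; det(A-λI) = λ^2 + 7λ + 10.
Eigenvalues λ = -2, -5 with eigenvectors (1,-2), (1,-5).

y(t) = C_1e^(-2t) + C_2e^(-5t)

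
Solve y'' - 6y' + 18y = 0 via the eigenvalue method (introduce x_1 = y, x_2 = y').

y(t) = C_1e^(3t)cos(3t) + C_2e^(3t)sin(3t)

Let x_1 = y, x_2 = y'. Then x_1' = x_2 and x_2' = -18x_1 + 6x_2.
A = [[0,1],[-18,6]]; det(A-λI) = λ^2 - 6λ + 18.
Eigenvalues λ = 3 ± 3i.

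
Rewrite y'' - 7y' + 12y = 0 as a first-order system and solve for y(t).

y(t) = K_1e^(3t) + K_2e^(4t)

Let x_1 = y, x_2 = y'. Then x_1' = x_2 and x_2' = -12x_1 + 7x_2.
A = [[0,1],[-12,7]]; det(A-λI) = λ^2 - 7λ + 12.
Eigenvalues λ = 3, 4 with eigenvectors (1,3), (1,4).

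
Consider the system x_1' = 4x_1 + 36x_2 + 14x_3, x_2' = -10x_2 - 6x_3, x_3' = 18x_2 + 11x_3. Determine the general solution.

Coefficient matrix A = [[4, 36, 14], [0, -10, -6], [0, 18, 11]].
det(A - λI) = 0 gives eigenvalues λ = 4, 2, -1.
For λ=4: eigenvector (1,0,0).
For λ=2: eigenvector (4,-1,2).
For λ=-1: eigenvector (6,-2,3).
General solution: c_1e^(4t)(1,0,0) + c_2e^(2t)(4,-1,2) + c_3e^(-t)(6,-2,3).

x_1(t) = c_1e^(4t) + 4c_2e^(2t) + 6c_3e^(-t), x_2(t) = -c_2e^(2t) - 2c_3e^(-t), x_3(t) = 2c_2e^(2t) + 3c_3e^(-t)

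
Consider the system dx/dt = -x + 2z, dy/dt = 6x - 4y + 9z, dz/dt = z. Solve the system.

x(t) = C_2e^(-t) + C_3e^(t), y(t) = C_1e^(-4t) + 2C_2e^(-t) + 3C_3e^(t), z(t) = C_3e^(t)

Coefficient matrix A = [[-1, 0, 2], [6, -4, 9], [0, 0, 1]].
det(A - λI) = 0 gives eigenvalues λ = -4, -1, 1.
For λ=-4: eigenvector (0,1,0).
For λ=-1: eigenvector (1,2,0).
For λ=1: eigenvector (1,3,1).
General solution: C_1e^(-4t)(0,1,0) + C_2e^(-t)(1,2,0) + C_3e^(t)(1,3,1).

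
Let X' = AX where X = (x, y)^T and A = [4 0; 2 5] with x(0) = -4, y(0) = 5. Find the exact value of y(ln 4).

A = [[4,0],[2,5]]; eigenvalues λ = 4, 5.
Eigenvectors: (1,-2) for λ=4, (0,-1) for λ=5.
From the initial condition, c_1 = -4, c_2 = 3.
y(ln 4) = (-4)(4^4)(-2) + (3)(4^5)(-1) = -1024.

-1024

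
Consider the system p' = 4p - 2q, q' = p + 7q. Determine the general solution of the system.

Coefficient matrix A = [[4, -2], [1, 7]].
Characteristic polynomial det(A - λI) = λ^2 - 11λ + 30 = 0.
Eigenvalues λ = 5, 6.
For λ=5: (A-λI) row 1 is [-1, -2], so an eigenvector is (2, -1).
For λ=6: (A-λI) row 1 is [-2, -2], so an eigenvector is (1, -1).
General solution: K_1e^(5t)(2,-1) + K_2e^(6t)(1,-1).

p(t) = 2K_1e^(5t) + K_2e^(6t), q(t) = -K_1e^(5t) - K_2e^(6t)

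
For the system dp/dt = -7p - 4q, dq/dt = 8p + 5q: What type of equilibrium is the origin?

saddle

A = [[-7,-4],[8,5]]; det(A-λI) = λ^2 + 2λ - 3.
λ = -3, 1: opposite signs.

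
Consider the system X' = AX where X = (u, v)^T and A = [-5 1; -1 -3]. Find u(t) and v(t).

Coefficient matrix A = [[-5, 1], [-1, -3]].
Characteristic polynomial det(A - λI) = λ^2 + 8λ + 16 = 0.
Single eigenvalue λ = -4 with algebraic multiplicity 2.
Eigenvector v = (1,1); generalized eigenvector w with (A-λI)w=v is (-3,-2).
General solution: e^(-4t)[K_1·v + K_2·(t·v + w)].

u(t) = K_1e^(-4t) + K_2te^(-4t) - 3K_2e^(-4t), v(t) = K_1e^(-4t) + K_2te^(-4t) - 2K_2e^(-4t)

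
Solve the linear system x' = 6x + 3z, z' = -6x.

Coefficient matrix A = [[6, 3], [-6, 0]].
Characteristic polynomial det(A - λI) = λ^2 - 6λ + 18 = 0.
Eigenvalues λ = 3 ± 3i (complex conjugate pair).
For λ=3+3i: an eigenvector is (0,1) - i(1,-1) = (0 - i, 1 + i).
A real fundamental pair from Re and Im of e^((3+3i)t)v: X_1 = e^(3t)(cos(3t)·(0,1) + sin(3t)·(1,-1)), X_2 = e^(3t)(sin(3t)·(0,1) - cos(3t)·(1,-1)).
General solution: C_1X_1 + C_2X_2.

x(t) = C_1e^(3t)sin(3t) - C_2e^(3t)cos(3t), z(t) = -C_1e^(3t)sin(3t) + C_1e^(3t)cos(3t) + C_2e^(3t)sin(3t) + C_2e^(3t)cos(3t)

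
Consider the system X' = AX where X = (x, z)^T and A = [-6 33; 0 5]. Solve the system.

x(t) = -3c_1e^(5t) - c_2e^(-6t), z(t) = -c_1e^(5t)

Coefficient matrix A = [[-6, 33], [0, 5]].
Characteristic polynomial det(A - λI) = λ^2 + λ - 30 = 0.
Eigenvalues λ = 5, -6.
For λ=5: (A-λI) row 1 is [-11, 33], so an eigenvector is (-3, -1).
For λ=-6: (A-λI) row 1 is [0, 33], so an eigenvector is (-1, 0).
General solution: c_1e^(5t)(-3,-1) + c_2e^(-6t)(-1,0).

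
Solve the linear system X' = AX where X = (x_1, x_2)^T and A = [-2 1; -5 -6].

x_1(t) = K_1e^(-4t)cos(t) + K_2e^(-4t)sin(t), x_2(t) = -K_1e^(-4t)sin(t) - 2K_1e^(-4t)cos(t) - 2K_2e^(-4t)sin(t) + K_2e^(-4t)cos(t)

Coefficient matrix A = [[-2, 1], [-5, -6]].
Characteristic polynomial det(A - λI) = λ^2 + 8λ + 17 = 0.
Eigenvalues λ = -4 ± i (complex conjugate pair).
For λ=-4+i: an eigenvector is (1,-2) - i(0,-1) = (1, -2 + i).
A real fundamental pair from Re and Im of e^((-4+i)t)v: X_1 = e^(-4t)(cos(t)·(1,-2) + sin(t)·(0,-1)), X_2 = e^(-4t)(sin(t)·(1,-2) - cos(t)·(0,-1)).
General solution: K_1X_1 + K_2X_2.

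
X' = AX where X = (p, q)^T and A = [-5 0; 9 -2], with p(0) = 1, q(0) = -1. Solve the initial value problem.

p(t) = e^(-5t), q(t) = 2e^(-2t) - 3e^(-5t)

Coefficient matrix A = [[-5, 0], [9, -2]].
Characteristic polynomial det(A - λI) = λ^2 + 7λ + 10 = 0.
Eigenvalues λ = -2, -5.
For λ=-2: (A-λI) row 1 is [-3, 0], so an eigenvector is (0, -1).
For λ=-5: (A-λI) row 2 is [9, 3], so an eigenvector is (1, -3).
General solution: C_1e^(-2t)(0,-1) + C_2e^(-5t)(1,-3).
Applying p(0)=1, q(0)=-1 gives C_1=-2, C_2=1.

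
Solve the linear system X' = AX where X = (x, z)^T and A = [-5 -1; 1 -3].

Coefficient matrix A = [[-5, -1], [1, -3]].
Characteristic polynomial det(A - λI) = λ^2 + 8λ + 16 = 0.
Single eigenvalue λ = -4 with algebraic multiplicity 2.
Eigenvector v = (-1,1); generalized eigenvector w with (A-λI)w=v is (2,-1).
General solution: e^(-4t)[C_1·v + C_2·(t·v + w)].

x(t) = -C_1e^(-4t) - C_2te^(-4t) + 2C_2e^(-4t), z(t) = C_1e^(-4t) + C_2te^(-4t) - C_2e^(-4t)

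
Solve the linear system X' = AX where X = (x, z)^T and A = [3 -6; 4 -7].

x(t) = -C_1e^(-3t) - 3C_2e^(-t), z(t) = -C_1e^(-3t) - 2C_2e^(-t)

Coefficient matrix A = [[3, -6], [4, -7]].
Characteristic polynomial det(A - λI) = λ^2 + 4λ + 3 = 0.
Eigenvalues λ = -3, -1.
For λ=-3: (A-λI) row 1 is [6, -6], so an eigenvector is (-1, -1).
For λ=-1: (A-λI) row 1 is [4, -6], so an eigenvector is (-3, -2).
General solution: C_1e^(-3t)(-1,-1) + C_2e^(-t)(-3,-2).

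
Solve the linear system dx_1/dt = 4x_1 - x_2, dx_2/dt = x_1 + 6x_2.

Coefficient matrix A = [[4, -1], [1, 6]].
Characteristic polynomial det(A - λI) = λ^2 - 10λ + 25 = 0.
Single eigenvalue λ = 5 with algebraic multiplicity 2.
Eigenvector v = (1,-1); generalized eigenvector w with (A-λI)w=v is (-2,1).
General solution: e^(5t)[c_1·v + c_2·(t·v + w)].

x_1(t) = c_1e^(5t) + c_2te^(5t) - 2c_2e^(5t), x_2(t) = -c_1e^(5t) - c_2te^(5t) + c_2e^(5t)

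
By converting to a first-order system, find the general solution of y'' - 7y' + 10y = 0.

y(t) = K_1e^(2t) + K_2e^(5t)

Let x_1 = y, x_2 = y'. Then x_1' = x_2 and x_2' = -10x_1 + 7x_2.
A = [[0,1],[-10,7]]; det(A-λI) = λ^2 - 7λ + 10.
Eigenvalues λ = 2, 5 with eigenvectors (1,2), (1,5).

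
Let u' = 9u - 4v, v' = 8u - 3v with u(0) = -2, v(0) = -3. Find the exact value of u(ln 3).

-246

A = [[9,-4],[8,-3]]; eigenvalues λ = 1, 5.
Eigenvectors: (1,2) for λ=1, (1,1) for λ=5.
From the initial condition, c_1 = -1, c_2 = -1.
u(ln 3) = (-1)(3^1)(1) + (-1)(3^5)(1) = -246.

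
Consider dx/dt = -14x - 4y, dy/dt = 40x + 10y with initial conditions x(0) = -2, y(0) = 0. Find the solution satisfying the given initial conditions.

Coefficient matrix A = [[-14, -4], [40, 10]].
Characteristic polynomial det(A - λI) = λ^2 + 4λ + 20 = 0.
Eigenvalues λ = -2 ± 4i (complex conjugate pair).
For λ=-2+4i: an eigenvector is (0,-1) - i(1,-3) = (0 - i, -1 + 3i).
A real fundamental pair from Re and Im of e^((-2+4i)t)v: X_1 = e^(-2t)(cos(4t)·(0,-1) + sin(4t)·(1,-3)), X_2 = e^(-2t)(sin(4t)·(0,-1) - cos(4t)·(1,-3)).
General solution: K_1X_1 + K_2X_2.
Applying x(0)=-2, y(0)=0 gives K_1=6, K_2=2.

x(t) = 6e^(-2t)sin(4t) - 2e^(-2t)cos(4t), y(t) = -20e^(-2t)sin(4t)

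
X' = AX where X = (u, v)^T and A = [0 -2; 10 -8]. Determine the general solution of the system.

Coefficient matrix A = [[0, -2], [10, -8]].
Characteristic polynomial det(A - λI) = λ^2 + 8λ + 20 = 0.
Eigenvalues λ = -4 ± 2i (complex conjugate pair).
For λ=-4+2i: an eigenvector is (1,2) - i(0,1) = (1, 2 - i).
A real fundamental pair from Re and Im of e^((-4+2i)t)v: X_1 = e^(-4t)(cos(2t)·(1,2) + sin(2t)·(0,1)), X_2 = e^(-4t)(sin(2t)·(1,2) - cos(2t)·(0,1)).
General solution: C_1X_1 + C_2X_2.

u(t) = C_1e^(-4t)cos(2t) + C_2e^(-4t)sin(2t), v(t) = C_1e^(-4t)sin(2t) + 2C_1e^(-4t)cos(2t) + 2C_2e^(-4t)sin(2t) - C_2e^(-4t)cos(2t)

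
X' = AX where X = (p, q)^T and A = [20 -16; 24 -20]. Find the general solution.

Coefficient matrix A = [[20, -16], [24, -20]].
Characteristic polynomial det(A - λI) = λ^2 - 16 = 0.
Eigenvalues λ = -4, 4.
For λ=-4: (A-λI) row 1 is [24, -16], so an eigenvector is (-2, -3).
For λ=4: (A-λI) row 1 is [16, -16], so an eigenvector is (-1, -1).
General solution: K_1e^(-4t)(-2,-3) + K_2e^(4t)(-1,-1).

p(t) = -2K_1e^(-4t) - K_2e^(4t), q(t) = -3K_1e^(-4t) - K_2e^(4t)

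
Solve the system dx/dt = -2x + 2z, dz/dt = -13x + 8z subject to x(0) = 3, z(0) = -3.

Coefficient matrix A = [[-2, 2], [-13, 8]].
Characteristic polynomial det(A - λI) = λ^2 - 6λ + 10 = 0.
Eigenvalues λ = 3 ± i (complex conjugate pair).
For λ=3+i: an eigenvector is (1,3) - i(1,2) = (1 - i, 3 - 2i).
A real fundamental pair from Re and Im of e^((3+i)t)v: X_1 = e^(3t)(cos(t)·(1,3) + sin(t)·(1,2)), X_2 = e^(3t)(sin(t)·(1,3) - cos(t)·(1,2)).
General solution: C_1X_1 + C_2X_2.
Applying x(0)=3, z(0)=-3 gives C_1=-9, C_2=-12.

x(t) = -21e^(3t)sin(t) + 3e^(3t)cos(t), z(t) = -54e^(3t)sin(t) - 3e^(3t)cos(t)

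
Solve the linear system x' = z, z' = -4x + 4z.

Coefficient matrix A = [[0, 1], [-4, 4]].
Characteristic polynomial det(A - λI) = λ^2 - 4λ + 4 = 0.
Single eigenvalue λ = 2 with algebraic multiplicity 2.
Eigenvector v = (1,2); generalized eigenvector w with (A-λI)w=v is (1,3).
General solution: e^(2t)[C_1·v + C_2·(t·v + w)].

x(t) = C_1e^(2t) + C_2te^(2t) + C_2e^(2t), z(t) = 2C_1e^(2t) + 2C_2te^(2t) + 3C_2e^(2t)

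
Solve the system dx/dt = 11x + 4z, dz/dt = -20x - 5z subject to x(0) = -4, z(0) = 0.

Coefficient matrix A = [[11, 4], [-20, -5]].
Characteristic polynomial det(A - λI) = λ^2 - 6λ + 25 = 0.
Eigenvalues λ = 3 ± 4i (complex conjugate pair).
For λ=3+4i: an eigenvector is (1,-2) - i(0,-1) = (1, -2 + i).
A real fundamental pair from Re and Im of e^((3+4i)t)v: X_1 = e^(3t)(cos(4t)·(1,-2) + sin(4t)·(0,-1)), X_2 = e^(3t)(sin(4t)·(1,-2) - cos(4t)·(0,-1)).
General solution: c_1X_1 + c_2X_2.
Applying x(0)=-4, z(0)=0 gives c_1=-4, c_2=-8.

x(t) = -8e^(3t)sin(4t) - 4e^(3t)cos(4t), z(t) = 20e^(3t)sin(4t)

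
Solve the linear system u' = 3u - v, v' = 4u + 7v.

u(t) = C_1e^(5t) + C_2te^(5t) - 2C_2e^(5t), v(t) = -2C_1e^(5t) - 2C_2te^(5t) + 3C_2e^(5t)

Coefficient matrix A = [[3, -1], [4, 7]].
Characteristic polynomial det(A - λI) = λ^2 - 10λ + 25 = 0.
Single eigenvalue λ = 5 with algebraic multiplicity 2.
Eigenvector v = (1,-2); generalized eigenvector w with (A-λI)w=v is (-2,3).
General solution: e^(5t)[C_1·v + C_2·(t·v + w)].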